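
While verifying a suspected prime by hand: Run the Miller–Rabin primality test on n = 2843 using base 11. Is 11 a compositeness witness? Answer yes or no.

no

n − 1 = 2842 = 2^1 · 1421, so s = 1 and d = 1421.
By repeated squaring, 11^1421 ≡ 2842 (mod 2843).
x_0 = 11^1421 mod 2843 = 2842.
x_0 = 2842 ≡ −1, so 11 is not a witness.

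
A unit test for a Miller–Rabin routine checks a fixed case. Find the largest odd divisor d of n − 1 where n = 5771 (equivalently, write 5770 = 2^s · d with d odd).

2885

Halving: 5770 → 2885; 2885 is odd.
So 5770 = 2^1 · 2885.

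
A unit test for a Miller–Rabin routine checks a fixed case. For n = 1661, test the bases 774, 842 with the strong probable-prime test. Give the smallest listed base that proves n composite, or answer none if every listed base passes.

none

n − 1 = 1660 = 2^2 · 415, so s = 2 and d = 415.
Base 774: x_0 = 774^415 mod 1661 = 1. x_0 = 1, so 774 is not a witness.
Base 842: x_0 = 842^415 mod 1661 = 1660. x_0 = 1660 ≡ −1, so 842 is not a witness.
No listed base is a witness for 1661.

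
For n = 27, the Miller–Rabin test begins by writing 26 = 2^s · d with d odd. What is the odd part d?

13

Halving: 26 → 13; 13 is odd.
So 26 = 2^1 · 13.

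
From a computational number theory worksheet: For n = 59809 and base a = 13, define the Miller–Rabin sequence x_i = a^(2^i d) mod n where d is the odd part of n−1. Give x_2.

1

n − 1 = 59808 = 2^5 · 1869, so s = 5 and d = 1869.
x_0 = 13^1869 mod 59809 = 59808.
x_1 = 59808^2 mod 59809 = 1.
x_2 = 1^2 mod 59809 = 1.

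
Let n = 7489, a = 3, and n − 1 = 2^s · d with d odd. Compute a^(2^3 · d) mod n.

n − 1 = 7488 = 2^6 · 117, so s = 6 and d = 117.
Repeated squaring mod 7489: 3^1 ≡ 3, 3^2 ≡ 9, 3^4 ≡ 81, 3^8 ≡ 6561, 3^16 ≡ 7438, 3^32 ≡ 2601, 3^64 ≡ 2634.
117 = 64 + 32 + 16 + 4 + 1, so 3^117 ≡ 2634·2601·7438·81·3 ≡ 3091 (mod 7489).
x_0 = 3091.
x_1 = 3091^2 mod 7489 = 5806.
x_2 = 5806^2 mod 7489 = 1647.
x_3 = 1647^2 mod 7489 = 1591.

1591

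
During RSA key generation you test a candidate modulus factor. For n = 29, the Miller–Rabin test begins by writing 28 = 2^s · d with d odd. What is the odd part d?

Halving: 28 → 14 → 7; 7 is odd.
So 28 = 2^2 · 7.

7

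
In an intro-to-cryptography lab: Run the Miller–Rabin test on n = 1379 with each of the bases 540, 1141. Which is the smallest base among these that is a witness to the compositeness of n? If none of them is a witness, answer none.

540

n − 1 = 1378 = 2^1 · 689, so s = 1 and d = 689.
Base 540: x_0 = 540^689 mod 1379 = 127. x_0 ∉ {1, 1378} and s = 1, so 540 is a Miller–Rabin witness and 1379 is composite.
Base 1141: x_0 = 1141^689 mod 1379 = 1211. x_0 ∉ {1, 1378} and s = 1, so 1141 is a Miller–Rabin witness and 1379 is composite.
The smallest witness among the given bases is 540.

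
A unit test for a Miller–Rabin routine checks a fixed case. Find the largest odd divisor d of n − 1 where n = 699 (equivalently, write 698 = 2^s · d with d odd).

Halving: 698 → 349; 349 is odd.
So 698 = 2^1 · 349.

349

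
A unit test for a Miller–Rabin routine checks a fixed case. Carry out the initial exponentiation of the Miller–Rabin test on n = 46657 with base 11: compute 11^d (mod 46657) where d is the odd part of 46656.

42882

n − 1 = 46656 = 2^6 · 729, so s = 6 and d = 729.
Repeated squaring mod 46657: 11^1 ≡ 11, 11^2 ≡ 121, 11^4 ≡ 14641, 11^8 ≡ 16623, 11^16 ≡ 21375, 11^32 ≡ 25281, 11^64 ≡ 21375, 11^128 ≡ 25281, 11^256 ≡ 21375, 11^512 ≡ 25281.
729 = 512 + 128 + 64 + 16 + 8 + 1, so 11^729 ≡ 25281·25281·21375·21375·16623·11 ≡ 42882 (mod 46657).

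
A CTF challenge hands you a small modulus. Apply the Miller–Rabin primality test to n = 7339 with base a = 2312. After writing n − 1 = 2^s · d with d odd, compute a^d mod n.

n − 1 = 7338 = 2^1 · 3669, so s = 1 and d = 3669.
Repeated squaring mod 7339: 2312^1 ≡ 2312, 2312^2 ≡ 2552, 2312^4 ≡ 3011, 2312^8 ≡ 2456, 2312^16 ≡ 6617, 2312^32 ≡ 215, 2312^64 ≡ 2191, 2312^128 ≡ 775, 2312^256 ≡ 6166, 2312^512 ≡ 3536, 2312^1024 ≡ 4979, 2312^2048 ≡ 6638.
3669 = 2048 + 1024 + 512 + 64 + 16 + 4 + 1, so 2312^3669 ≡ 6638·4979·3536·2191·6617·3011·2312 ≡ 2314 (mod 7339).

2314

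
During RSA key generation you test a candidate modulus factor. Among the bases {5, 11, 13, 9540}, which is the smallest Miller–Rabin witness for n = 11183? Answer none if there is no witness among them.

n − 1 = 11182 = 2^1 · 5591, so s = 1 and d = 5591.
Base 5: x_0 = 5^5591 mod 11183 = 10701. x_0 ∉ {1, 11182} and s = 1, so 5 is a Miller–Rabin witness and 11183 is composite.
Base 11: x_0 = 11^5591 mod 11183 = 4940. x_0 ∉ {1, 11182} and s = 1, so 11 is a Miller–Rabin witness and 11183 is composite.
Base 13: x_0 = 13^5591 mod 11183 = 10030. x_0 ∉ {1, 11182} and s = 1, so 13 is a Miller–Rabin witness and 11183 is composite.
Base 9540: x_0 = 9540^5591 mod 11183 = 53. x_0 ∉ {1, 11182} and s = 1, so 9540 is a Miller–Rabin witness and 11183 is composite.
The smallest witness among the given bases is 5.

5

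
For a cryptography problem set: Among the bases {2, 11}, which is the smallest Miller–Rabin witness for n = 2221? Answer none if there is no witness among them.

n − 1 = 2220 = 2^2 · 555, so s = 2 and d = 555.
Base 2: x_0 = 2^555 mod 2221 = 1431. x_0 is neither 1 nor 2220, so continue squaring. x_1 = 1431^2 mod 2221 = 2220. x_1 ≡ −1, so 2 is not a witness.
Base 11: x_0 = 11^555 mod 2221 = 1431. x_0 is neither 1 nor 2220, so continue squaring. x_1 = 1431^2 mod 2221 = 2220. x_1 ≡ −1, so 11 is not a witness.
No listed base is a witness for 2221.

none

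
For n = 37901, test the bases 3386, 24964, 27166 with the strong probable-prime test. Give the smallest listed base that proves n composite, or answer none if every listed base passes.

24964

n − 1 = 37900 = 2^2 · 9475, so s = 2 and d = 9475.
Base 3386: x_0 = 3386^9475 mod 37901 = 1. x_0 = 1, so 3386 is not a witness.
Base 24964: x_0 = 24964^9475 mod 37901 = 11659. x_0 is neither 1 nor 37900, so continue squaring. x_1 = 11659^2 mod 37901 = 19295. Reached i = s−1 = 1 without hitting −1: 24964 is a Miller–Rabin witness and 37901 is composite.
Base 27166: x_0 = 27166^9475 mod 37901 = 13773. x_0 is neither 1 nor 37900, so continue squaring. x_1 = 13773^2 mod 37901 = 1024. Reached i = s−1 = 1 without hitting −1: 27166 is a Miller–Rabin witness and 37901 is composite.
The smallest witness among the given bases is 24964.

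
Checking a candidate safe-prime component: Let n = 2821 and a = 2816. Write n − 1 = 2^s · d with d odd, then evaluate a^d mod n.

n − 1 = 2820 = 2^2 · 705, so s = 2 and d = 705.
Repeated squaring mod 2821: 2816^1 ≡ 2816, 2816^2 ≡ 25, 2816^4 ≡ 625, 2816^8 ≡ 1327, 2816^16 ≡ 625, 2816^32 ≡ 1327, 2816^64 ≡ 625, 2816^128 ≡ 1327, 2816^256 ≡ 625, 2816^512 ≡ 1327.
705 = 512 + 128 + 64 + 1, so 2816^705 ≡ 1327·1327·625·2816 ≡ 1828 (mod 2821).

1828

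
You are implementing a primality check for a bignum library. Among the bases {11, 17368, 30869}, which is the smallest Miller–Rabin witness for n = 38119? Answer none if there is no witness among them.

n − 1 = 38118 = 2^1 · 19059, so s = 1 and d = 19059.
Base 11: x_0 = 11^19059 mod 38119 = 38118. x_0 = 38118 ≡ −1, so 11 is not a witness.
Base 17368: x_0 = 17368^19059 mod 38119 = 1. x_0 = 1, so 17368 is not a witness.
Base 30869: x_0 = 30869^19059 mod 38119 = 38118. x_0 = 38118 ≡ −1, so 30869 is not a witness.
No listed base is a witness for 38119.

none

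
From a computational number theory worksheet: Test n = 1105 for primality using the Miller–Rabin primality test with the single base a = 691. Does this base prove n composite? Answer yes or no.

n − 1 = 1104 = 2^4 · 69, so s = 4 and d = 69.
Repeated squaring mod 1105: 691^1 ≡ 691, 691^2 ≡ 121, 691^4 ≡ 276, 691^8 ≡ 1036, 691^16 ≡ 341, 691^32 ≡ 256, 691^64 ≡ 341.
69 = 64 + 4 + 1, so 691^69 ≡ 341·276·691 ≡ 486 (mod 1105).
x_0 = 691^69 mod 1105 = 486.
x_0 is neither 1 nor 1104, so continue squaring.
x_1 = 486^2 mod 1105 = 831.
x_2 = 831^2 mod 1105 = 1041.
x_3 = 1041^2 mod 1105 = 781.
Reached i = s−1 = 3 without hitting −1: 691 is a Miller–Rabin witness and 1105 is composite.

yes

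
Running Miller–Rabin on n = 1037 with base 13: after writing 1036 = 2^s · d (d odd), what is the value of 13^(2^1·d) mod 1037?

n − 1 = 1036 = 2^2 · 259, so s = 2 and d = 259.
Repeated squaring mod 1037: 13^1 ≡ 13, 13^2 ≡ 169, 13^4 ≡ 562, 13^8 ≡ 596, 13^16 ≡ 562, 13^32 ≡ 596, 13^64 ≡ 562, 13^128 ≡ 596, 13^256 ≡ 562.
259 = 256 + 2 + 1, so 13^259 ≡ 562·169·13 ≡ 684 (mod 1037).
x_0 = 684.
x_1 = 684^2 mod 1037 = 169.

169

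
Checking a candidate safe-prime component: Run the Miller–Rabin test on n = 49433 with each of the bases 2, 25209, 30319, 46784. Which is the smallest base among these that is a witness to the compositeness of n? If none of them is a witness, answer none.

n − 1 = 49432 = 2^3 · 6179, so s = 3 and d = 6179.
Base 2: x_0 = 2^6179 mod 49433 = 4430. x_0 is neither 1 nor 49432, so continue squaring. x_1 = 4430^2 mod 49433 = 49432. x_1 ≡ −1, so 2 is not a witness.
Base 25209: x_0 = 25209^6179 mod 49433 = 4430. x_0 is neither 1 nor 49432, so continue squaring. x_1 = 4430^2 mod 49433 = 49432. x_1 ≡ −1, so 25209 is not a witness.
Base 30319: x_0 = 30319^6179 mod 49433 = 45003. x_0 is neither 1 nor 49432, so continue squaring. x_1 = 45003^2 mod 49433 = 49432. x_1 ≡ −1, so 30319 is not a witness.
Base 46784: x_0 = 46784^6179 mod 49433 = 1. x_0 = 1, so 46784 is not a witness.
No listed base is a witness for 49433.

none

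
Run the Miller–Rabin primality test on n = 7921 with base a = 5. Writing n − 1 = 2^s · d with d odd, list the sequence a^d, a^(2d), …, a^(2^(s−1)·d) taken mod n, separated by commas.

n − 1 = 7920 = 2^4 · 495, so s = 4 and d = 495.
x_0 = 5^495 mod 7921 = 7531.
x_1 = 7531^2 mod 7921 = 1601.
x_2 = 1601^2 mod 7921 = 4718.
x_3 = 4718^2 mod 7921 = 1514.

7531, 1601, 4718, 1514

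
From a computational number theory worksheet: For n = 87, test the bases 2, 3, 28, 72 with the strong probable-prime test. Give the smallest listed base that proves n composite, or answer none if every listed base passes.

2

n − 1 = 86 = 2^1 · 43, so s = 1 and d = 43.
Base 2: x_0 = 2^43 mod 87 = 56. x_0 ∉ {1, 86} and s = 1, so 2 is a Miller–Rabin witness and 87 is composite.
Base 3: x_0 = 3^43 mod 87 = 84. x_0 ∉ {1, 86} and s = 1, so 3 is a Miller–Rabin witness and 87 is composite.
Base 28: x_0 = 28^43 mod 87 = 28. x_0 ∉ {1, 86} and s = 1, so 28 is a Miller–Rabin witness and 87 is composite.
Base 72: x_0 = 72^43 mod 87 = 15. x_0 ∉ {1, 86} and s = 1, so 72 is a Miller–Rabin witness and 87 is composite.
The smallest witness among the given bases is 2.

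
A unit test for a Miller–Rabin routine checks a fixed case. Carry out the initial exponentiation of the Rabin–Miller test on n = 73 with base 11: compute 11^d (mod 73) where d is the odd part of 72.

22

n − 1 = 72 = 2^3 · 9, so s = 3 and d = 9.
11^9 mod 73 = 22.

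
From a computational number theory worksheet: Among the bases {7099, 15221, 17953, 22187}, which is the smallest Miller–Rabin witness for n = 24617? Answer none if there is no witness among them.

none

n − 1 = 24616 = 2^3 · 3077, so s = 3 and d = 3077.
Base 7099: x_0 = 7099^3077 mod 24617 = 24616. x_0 = 24616 ≡ −1, so 7099 is not a witness.
Base 15221: x_0 = 15221^3077 mod 24617 = 24616. x_0 = 24616 ≡ −1, so 15221 is not a witness.
Base 17953: x_0 = 17953^3077 mod 24617 = 24616. x_0 = 24616 ≡ −1, so 17953 is not a witness.
Base 22187: x_0 = 22187^3077 mod 24617 = 24616. x_0 = 24616 ≡ −1, so 22187 is not a witness.
No listed base is a witness for 24617.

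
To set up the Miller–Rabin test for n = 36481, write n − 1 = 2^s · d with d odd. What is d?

Halving: 36480 → 18240 → 9120 → 4560 → 2280 → 1140 → 570 → 285; 285 is odd.
So 36480 = 2^7 · 285.

285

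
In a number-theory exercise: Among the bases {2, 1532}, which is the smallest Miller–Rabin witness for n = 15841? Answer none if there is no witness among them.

n − 1 = 15840 = 2^5 · 495, so s = 5 and d = 495.
Base 2: x_0 = 2^495 mod 15841 = 1. x_0 = 1, so 2 is not a witness.
Base 1532: x_0 = 1532^495 mod 15841 = 15840. x_0 = 15840 ≡ −1, so 1532 is not a witness.
No listed base is a witness for 15841.

none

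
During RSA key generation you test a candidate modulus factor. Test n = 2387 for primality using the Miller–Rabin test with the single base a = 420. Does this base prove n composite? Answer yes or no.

yes

n − 1 = 2386 = 2^1 · 1193, so s = 1 and d = 1193.
Repeated squaring mod 2387: 420^1 ≡ 420, 420^2 ≡ 2149, 420^4 ≡ 1743, 420^8 ≡ 1785, 420^16 ≡ 1967, 420^32 ≡ 2149, 420^64 ≡ 1743, 420^128 ≡ 1785, 420^256 ≡ 1967, 420^512 ≡ 2149, 420^1024 ≡ 1743.
1193 = 1024 + 128 + 32 + 8 + 1, so 420^1193 ≡ 1743·1785·2149·1785·420 ≡ 602 (mod 2387).
x_0 = 420^1193 mod 2387 = 602.
x_0 ∉ {1, 2386} and s = 1, so 420 is a Miller–Rabin witness and 2387 is composite.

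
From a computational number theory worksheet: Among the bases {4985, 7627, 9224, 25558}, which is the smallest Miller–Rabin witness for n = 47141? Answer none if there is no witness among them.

4985

n − 1 = 47140 = 2^2 · 11785, so s = 2 and d = 11785.
Base 4985: x_0 = 4985^11785 mod 47141 = 15406. x_0 is neither 1 nor 47140, so continue squaring. x_1 = 15406^2 mod 47141 = 37042. Reached i = s−1 = 1 without hitting −1: 4985 is a Miller–Rabin witness and 47141 is composite.
Base 7627: x_0 = 7627^11785 mod 47141 = 24639. x_0 is neither 1 nor 47140, so continue squaring. x_1 = 24639^2 mod 47141 = 45664. Reached i = s−1 = 1 without hitting −1: 7627 is a Miller–Rabin witness and 47141 is composite.
Base 9224: x_0 = 9224^11785 mod 47141 = 44071. x_0 is neither 1 nor 47140, so continue squaring. x_1 = 44071^2 mod 47141 = 43841. Reached i = s−1 = 1 without hitting −1: 9224 is a Miller–Rabin witness and 47141 is composite.
Base 25558: x_0 = 25558^11785 mod 47141 = 18013. x_0 is neither 1 nor 47140, so continue squaring. x_1 = 18013^2 mod 47141 = 43807. Reached i = s−1 = 1 without hitting −1: 25558 is a Miller–Rabin witness and 47141 is composite.
The smallest witness among the given bases is 4985.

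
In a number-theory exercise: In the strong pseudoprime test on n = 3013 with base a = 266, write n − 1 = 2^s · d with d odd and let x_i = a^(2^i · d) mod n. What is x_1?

1649

n − 1 = 3012 = 2^2 · 753, so s = 2 and d = 753.
x_0 = 266^753 mod 3013 = 441.
x_1 = 441^2 mod 3013 = 1649.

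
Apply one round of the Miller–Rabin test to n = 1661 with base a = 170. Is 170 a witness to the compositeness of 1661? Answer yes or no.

no

n − 1 = 1660 = 2^2 · 415, so s = 2 and d = 415.
x_0 = 170^415 mod 1661 = 1.
x_0 = 1, so 170 is not a witness.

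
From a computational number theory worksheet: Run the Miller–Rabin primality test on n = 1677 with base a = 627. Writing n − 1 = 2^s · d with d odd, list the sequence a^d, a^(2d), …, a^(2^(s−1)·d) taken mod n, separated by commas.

n − 1 = 1676 = 2^2 · 419, so s = 2 and d = 419.
x_0 = 627^419 mod 1677 = 633.
x_1 = 633^2 mod 1677 = 1563.

633, 1563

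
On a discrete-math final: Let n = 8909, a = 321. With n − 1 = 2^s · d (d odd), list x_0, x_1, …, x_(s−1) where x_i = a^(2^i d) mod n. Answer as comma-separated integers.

n − 1 = 8908 = 2^2 · 2227, so s = 2 and d = 2227.
x_0 = 321^2227 mod 8909 = 5646.
x_1 = 5646^2 mod 8909 = 914.

5646, 914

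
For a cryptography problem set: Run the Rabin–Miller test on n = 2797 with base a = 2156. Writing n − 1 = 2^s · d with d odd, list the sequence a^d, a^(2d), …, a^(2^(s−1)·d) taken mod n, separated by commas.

n − 1 = 2796 = 2^2 · 699, so s = 2 and d = 699.
x_0 = 2156^699 mod 2797 = 2796.
x_1 = 2796^2 mod 2797 = 1.

2796, 1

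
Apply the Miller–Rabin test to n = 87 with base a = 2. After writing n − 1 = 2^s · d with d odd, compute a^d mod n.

n − 1 = 86 = 2^1 · 43, so s = 1 and d = 43.
2^43 mod 87 = 56.

56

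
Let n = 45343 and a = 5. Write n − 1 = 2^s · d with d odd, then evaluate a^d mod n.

n − 1 = 45342 = 2^1 · 22671, so s = 1 and d = 22671.
Repeated squaring mod 45343: 5^1 ≡ 5, 5^2 ≡ 25, 5^4 ≡ 625, 5^8 ≡ 27881, 5^16 ≡ 35112, 5^32 ≡ 21717, 5^64 ≡ 15546, 5^128 ≡ 45269, 5^256 ≡ 5476, 5^512 ≡ 14853, 5^1024 ≡ 17914, 5^2048 ≡ 18985, 5^4096 ≡ 44061, 5^8192 ≡ 11176, 5^16384 ≡ 28354.
22671 = 16384 + 4096 + 2048 + 128 + 8 + 4 + 2 + 1, so 5^22671 ≡ 28354·44061·18985·45269·27881·625·25·5 ≡ 45342 (mod 45343).

45342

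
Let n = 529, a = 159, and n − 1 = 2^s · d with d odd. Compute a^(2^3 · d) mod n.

n − 1 = 528 = 2^4 · 33, so s = 4 and d = 33.
x_0 = 159^33 mod 529 = 482.
x_1 = 482^2 mod 529 = 93.
x_2 = 93^2 mod 529 = 185.
x_3 = 185^2 mod 529 = 369.

369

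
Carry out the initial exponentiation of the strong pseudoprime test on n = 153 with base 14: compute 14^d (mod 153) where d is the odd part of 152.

n − 1 = 152 = 2^3 · 19, so s = 3 and d = 19.
14^19 mod 153 = 41.

41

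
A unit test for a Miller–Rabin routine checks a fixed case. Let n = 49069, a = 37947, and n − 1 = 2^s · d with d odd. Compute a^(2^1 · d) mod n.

n − 1 = 49068 = 2^2 · 12267, so s = 2 and d = 12267.
x_0 = 37947^12267 mod 49069 = 7525.
x_1 = 7525^2 mod 49069 = 49068.

49068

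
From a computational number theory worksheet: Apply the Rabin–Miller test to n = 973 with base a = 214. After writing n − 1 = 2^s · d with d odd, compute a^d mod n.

512

n − 1 = 972 = 2^2 · 243, so s = 2 and d = 243.
Repeated squaring mod 973: 214^1 ≡ 214, 214^2 ≡ 65, 214^4 ≡ 333, 214^8 ≡ 940, 214^16 ≡ 116, 214^32 ≡ 807, 214^64 ≡ 312, 214^128 ≡ 44.
243 = 128 + 64 + 32 + 16 + 2 + 1, so 214^243 ≡ 44·312·807·116·65·214 ≡ 512 (mod 973).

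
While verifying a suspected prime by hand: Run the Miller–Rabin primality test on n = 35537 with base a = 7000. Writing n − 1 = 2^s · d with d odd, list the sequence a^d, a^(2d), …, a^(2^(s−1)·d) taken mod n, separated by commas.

5522, 1738, 35536, 1

n − 1 = 35536 = 2^4 · 2221, so s = 4 and d = 2221.
x_0 = 7000^2221 mod 35537 = 5522.
x_1 = 5522^2 mod 35537 = 1738.
x_2 = 1738^2 mod 35537 = 35536.
x_3 = 35536^2 mod 35537 = 1.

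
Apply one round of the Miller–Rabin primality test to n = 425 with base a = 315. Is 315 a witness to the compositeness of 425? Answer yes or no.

yes

n − 1 = 424 = 2^3 · 53, so s = 3 and d = 53.
x_0 = 315^53 mod 425 = 25.
x_0 is neither 1 nor 424, so continue squaring.
x_1 = 25^2 mod 425 = 200.
x_2 = 200^2 mod 425 = 50.
Reached i = s−1 = 2 without hitting −1: 315 is a Miller–Rabin witness and 425 is composite.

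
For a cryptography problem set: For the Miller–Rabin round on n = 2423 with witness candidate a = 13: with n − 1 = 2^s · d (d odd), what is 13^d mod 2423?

n − 1 = 2422 = 2^1 · 1211, so s = 1 and d = 1211.
By repeated squaring, 13^1211 ≡ 2422 (mod 2423).

2422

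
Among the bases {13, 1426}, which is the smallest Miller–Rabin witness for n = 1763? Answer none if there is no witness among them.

13

n − 1 = 1762 = 2^1 · 881, so s = 1 and d = 881.
Base 13: x_0 = 13^881 mod 1763 = 956. x_0 ∉ {1, 1762} and s = 1, so 13 is a Miller–Rabin witness and 1763 is composite.
Base 1426: x_0 = 1426^881 mod 1763 = 811. x_0 ∉ {1, 1762} and s = 1, so 1426 is a Miller–Rabin witness and 1763 is composite.
The smallest witness among the given bases is 13.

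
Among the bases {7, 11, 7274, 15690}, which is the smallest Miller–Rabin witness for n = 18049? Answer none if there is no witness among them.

none

n − 1 = 18048 = 2^7 · 141, so s = 7 and d = 141.
Base 7: x_0 = 7^141 mod 18049 = 7639. x_0 is neither 1 nor 18048, so continue squaring. x_1 = 7639^2 mod 18049 = 1904. x_2 = 1904^2 mod 18049 = 15416. x_3 = 15416^2 mod 18049 = 1873. x_4 = 1873^2 mod 18049 = 6623. x_5 = 6623^2 mod 18049 = 5059. x_6 = 5059^2 mod 18049 = 18048. x_6 ≡ −1, so 7 is not a witness.
Base 11: x_0 = 11^141 mod 18049 = 13817. x_0 is neither 1 nor 18048, so continue squaring. x_1 = 13817^2 mod 18049 = 5216. x_2 = 5216^2 mod 18049 = 6813. x_3 = 6813^2 mod 18049 = 12990. x_4 = 12990^2 mod 18049 = 18048. x_4 ≡ −1, so 11 is not a witness.
Base 7274: x_0 = 7274^141 mod 18049 = 15211. x_0 is neither 1 nor 18048, so continue squaring. x_1 = 15211^2 mod 18049 = 4390. x_2 = 4390^2 mod 18049 = 13817. x_3 = 13817^2 mod 18049 = 5216. x_4 = 5216^2 mod 18049 = 6813. x_5 = 6813^2 mod 18049 = 12990. x_6 = 12990^2 mod 18049 = 18048. x_6 ≡ −1, so 7274 is not a witness.
Base 15690: x_0 = 15690^141 mod 18049 = 16917. x_0 is neither 1 nor 18048, so continue squaring. x_1 = 16917^2 mod 18049 = 17994. x_2 = 17994^2 mod 18049 = 3025. x_3 = 3025^2 mod 18049 = 17831. x_4 = 17831^2 mod 18049 = 11426. x_5 = 11426^2 mod 18049 = 5059. x_6 = 5059^2 mod 18049 = 18048. x_6 ≡ −1, so 15690 is not a witness.
No listed base is a witness for 18049.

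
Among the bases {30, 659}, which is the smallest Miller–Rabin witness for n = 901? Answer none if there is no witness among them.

none

n − 1 = 900 = 2^2 · 225, so s = 2 and d = 225.
Base 30: x_0 = 30^225 mod 901 = 30. x_0 is neither 1 nor 900, so continue squaring. x_1 = 30^2 mod 901 = 900. x_1 ≡ −1, so 30 is not a witness.
Base 659: x_0 = 659^225 mod 901 = 659. x_0 is neither 1 nor 900, so continue squaring. x_1 = 659^2 mod 901 = 900. x_1 ≡ −1, so 659 is not a witness.
No listed base is a witness for 901.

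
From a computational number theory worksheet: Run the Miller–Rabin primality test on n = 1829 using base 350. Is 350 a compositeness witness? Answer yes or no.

n − 1 = 1828 = 2^2 · 457, so s = 2 and d = 457.
x_0 = 350^457 mod 1829 = 1498.
x_0 is neither 1 nor 1828, so continue squaring.
x_1 = 1498^2 mod 1829 = 1650.
Reached i = s−1 = 1 without hitting −1: 350 is a Miller–Rabin witness and 1829 is composite.

yes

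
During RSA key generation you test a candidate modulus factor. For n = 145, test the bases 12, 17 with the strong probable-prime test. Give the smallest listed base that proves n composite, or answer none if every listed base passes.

none

n − 1 = 144 = 2^4 · 9, so s = 4 and d = 9.
Base 12: x_0 = 12^9 mod 145 = 12. x_0 is neither 1 nor 144, so continue squaring. x_1 = 12^2 mod 145 = 144. x_1 ≡ −1, so 12 is not a witness.
Base 17: x_0 = 17^9 mod 145 = 17. x_0 is neither 1 nor 144, so continue squaring. x_1 = 17^2 mod 145 = 144. x_1 ≡ −1, so 17 is not a witness.
No listed base is a witness for 145.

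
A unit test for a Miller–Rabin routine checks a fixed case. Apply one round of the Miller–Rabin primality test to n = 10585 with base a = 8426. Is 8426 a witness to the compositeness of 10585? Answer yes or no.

n − 1 = 10584 = 2^3 · 1323, so s = 3 and d = 1323.
Repeated squaring mod 10585: 8426^1 ≡ 8426, 8426^2 ≡ 3881, 8426^4 ≡ 10291, 8426^8 ≡ 1756, 8426^16 ≡ 3301, 8426^32 ≡ 4636, 8426^64 ≡ 4946, 8426^128 ≡ 981, 8426^256 ≡ 9711, 8426^512 ≡ 1756, 8426^1024 ≡ 3301.
1323 = 1024 + 256 + 32 + 8 + 2 + 1, so 8426^1323 ≡ 3301·9711·4636·1756·3881·8426 ≡ 9281 (mod 10585).
x_0 = 8426^1323 mod 10585 = 9281.
x_0 is neither 1 nor 10584, so continue squaring.
x_1 = 9281^2 mod 10585 = 6816.
x_2 = 6816^2 mod 10585 = 291.
Reached i = s−1 = 2 without hitting −1: 8426 is a Miller–Rabin witness and 10585 is composite.

yes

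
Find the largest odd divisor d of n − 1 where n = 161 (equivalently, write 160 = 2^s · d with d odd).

Halving: 160 → 80 → 40 → 20 → 10 → 5; 5 is odd.
So 160 = 2^5 · 5.

5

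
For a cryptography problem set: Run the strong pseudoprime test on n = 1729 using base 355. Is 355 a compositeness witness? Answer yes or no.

no

n − 1 = 1728 = 2^6 · 27, so s = 6 and d = 27.
x_0 = 355^27 mod 1729 = 1728.
x_0 = 1728 ≡ −1, so 355 is not a witness.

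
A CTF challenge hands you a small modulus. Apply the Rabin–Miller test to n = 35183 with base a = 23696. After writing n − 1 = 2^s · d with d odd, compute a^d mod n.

15437

n − 1 = 35182 = 2^1 · 17591, so s = 1 and d = 17591.
23696^17591 mod 35183 = 15437.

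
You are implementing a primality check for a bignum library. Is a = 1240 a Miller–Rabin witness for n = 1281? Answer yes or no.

no

n − 1 = 1280 = 2^8 · 5, so s = 8 and d = 5.
By repeated squaring, 1240^5 ≡ 1 (mod 1281).
x_0 = 1240^5 mod 1281 = 1.
x_0 = 1, so 1240 is not a witness.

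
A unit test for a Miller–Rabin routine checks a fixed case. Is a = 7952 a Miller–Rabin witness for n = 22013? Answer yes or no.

no

n − 1 = 22012 = 2^2 · 5503, so s = 2 and d = 5503.
By repeated squaring, 7952^5503 ≡ 5116 (mod 22013).
x_0 = 7952^5503 mod 22013 = 5116.
x_0 is neither 1 nor 22012, so continue squaring.
x_1 = 5116^2 mod 22013 = 22012.
x_1 ≡ −1, so 7952 is not a witness.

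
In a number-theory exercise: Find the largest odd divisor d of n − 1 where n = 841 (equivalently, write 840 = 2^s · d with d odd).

105

Halving: 840 → 420 → 210 → 105; 105 is odd.
So 840 = 2^3 · 105.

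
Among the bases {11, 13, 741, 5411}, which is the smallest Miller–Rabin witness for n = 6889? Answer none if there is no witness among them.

n − 1 = 6888 = 2^3 · 861, so s = 3 and d = 861.
Base 11: x_0 = 11^861 mod 6889 = 5562. x_0 is neither 1 nor 6888, so continue squaring. x_1 = 5562^2 mod 6889 = 4234. x_2 = 4234^2 mod 6889 = 1578. Reached i = s−1 = 2 without hitting −1: 11 is a Miller–Rabin witness and 6889 is composite.
Base 13: x_0 = 13^861 mod 6889 = 3402. x_0 is neither 1 nor 6888, so continue squaring. x_1 = 3402^2 mod 6889 = 84. x_2 = 84^2 mod 6889 = 167. Reached i = s−1 = 2 without hitting −1: 13 is a Miller–Rabin witness and 6889 is composite.
Base 741: x_0 = 741^861 mod 6889 = 748. x_0 is neither 1 nor 6888, so continue squaring. x_1 = 748^2 mod 6889 = 1495. x_2 = 1495^2 mod 6889 = 2989. Reached i = s−1 = 2 without hitting −1: 741 is a Miller–Rabin witness and 6889 is composite.
Base 5411: x_0 = 5411^861 mod 6889 = 3404. x_0 is neither 1 nor 6888, so continue squaring. x_1 = 3404^2 mod 6889 = 6807. x_2 = 6807^2 mod 6889 = 6724. Reached i = s−1 = 2 without hitting −1: 5411 is a Miller–Rabin witness and 6889 is composite.
The smallest witness among the given bases is 11.

11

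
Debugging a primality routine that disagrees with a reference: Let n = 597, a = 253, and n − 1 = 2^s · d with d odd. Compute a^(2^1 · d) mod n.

145

n − 1 = 596 = 2^2 · 149, so s = 2 and d = 149.
By repeated squaring, 253^149 ≡ 442 (mod 597).
x_0 = 442.
x_1 = 442^2 mod 597 = 145.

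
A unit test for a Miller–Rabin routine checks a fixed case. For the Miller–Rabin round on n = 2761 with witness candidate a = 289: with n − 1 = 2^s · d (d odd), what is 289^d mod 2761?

2212

n − 1 = 2760 = 2^3 · 345, so s = 3 and d = 345.
Repeated squaring mod 2761: 289^1 ≡ 289, 289^2 ≡ 691, 289^4 ≡ 2589, 289^8 ≡ 1974, 289^16 ≡ 905, 289^32 ≡ 1769, 289^64 ≡ 1148, 289^128 ≡ 907, 289^256 ≡ 2632.
345 = 256 + 64 + 16 + 8 + 1, so 289^345 ≡ 2632·1148·905·1974·289 ≡ 2212 (mod 2761).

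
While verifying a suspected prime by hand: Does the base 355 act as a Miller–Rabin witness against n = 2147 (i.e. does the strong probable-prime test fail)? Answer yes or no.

yes

n − 1 = 2146 = 2^1 · 1073, so s = 1 and d = 1073.
Repeated squaring mod 2147: 355^1 ≡ 355, 355^2 ≡ 1499, 355^4 ≡ 1239, 355^8 ≡ 16, 355^16 ≡ 256, 355^32 ≡ 1126, 355^64 ≡ 1146, 355^128 ≡ 1499, 355^256 ≡ 1239, 355^512 ≡ 16, 355^1024 ≡ 256.
1073 = 1024 + 32 + 16 + 1, so 355^1073 ≡ 256·1126·256·355 ≡ 1047 (mod 2147).
x_0 = 355^1073 mod 2147 = 1047.
x_0 ∉ {1, 2146} and s = 1, so 355 is a Miller–Rabin witness and 2147 is composite.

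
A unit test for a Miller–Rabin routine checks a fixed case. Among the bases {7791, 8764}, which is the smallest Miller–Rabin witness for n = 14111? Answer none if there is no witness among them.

n − 1 = 14110 = 2^1 · 7055, so s = 1 and d = 7055.
Base 7791: x_0 = 7791^7055 mod 14111 = 1. x_0 = 1, so 7791 is not a witness.
Base 8764: x_0 = 8764^7055 mod 14111 = 1. x_0 = 1, so 8764 is not a witness.
No listed base is a witness for 14111.

none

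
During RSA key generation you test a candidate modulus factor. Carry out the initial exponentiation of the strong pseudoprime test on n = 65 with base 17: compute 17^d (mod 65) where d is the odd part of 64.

17

n − 1 = 64 = 2^6 · 1, so s = 6 and d = 1.
17^1 mod 65 = 17.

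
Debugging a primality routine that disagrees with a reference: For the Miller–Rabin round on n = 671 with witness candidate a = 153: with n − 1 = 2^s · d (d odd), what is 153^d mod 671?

406

n − 1 = 670 = 2^1 · 335, so s = 1 and d = 335.
153^335 mod 671 = 406.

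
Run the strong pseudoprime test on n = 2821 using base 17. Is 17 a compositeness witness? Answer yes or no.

n − 1 = 2820 = 2^2 · 705, so s = 2 and d = 705.
x_0 = 17^705 mod 2821 = 2820.
x_0 = 2820 ≡ −1, so 17 is not a witness.

no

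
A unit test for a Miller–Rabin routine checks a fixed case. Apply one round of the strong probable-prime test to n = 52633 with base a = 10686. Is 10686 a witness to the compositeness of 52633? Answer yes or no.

n − 1 = 52632 = 2^3 · 6579, so s = 3 and d = 6579.
x_0 = 10686^6579 mod 52633 = 51808.
x_0 is neither 1 nor 52632, so continue squaring.
x_1 = 51808^2 mod 52633 = 49029.
x_2 = 49029^2 mod 52633 = 41098.
Reached i = s−1 = 2 without hitting −1: 10686 is a Miller–Rabin witness and 52633 is composite.

yes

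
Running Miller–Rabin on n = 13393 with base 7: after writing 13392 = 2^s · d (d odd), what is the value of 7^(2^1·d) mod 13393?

n − 1 = 13392 = 2^4 · 837, so s = 4 and d = 837.
Repeated squaring mod 13393: 7^1 ≡ 7, 7^2 ≡ 49, 7^4 ≡ 2401, 7^8 ≡ 5811, 7^16 ≡ 3968, 7^32 ≡ 8249, 7^64 ≡ 9561, 7^128 ≡ 5496, 7^256 ≡ 4801, 7^512 ≡ 248.
837 = 512 + 256 + 64 + 4 + 1, so 7^837 ≡ 248·4801·9561·2401·7 ≡ 8473 (mod 13393).
x_0 = 8473.
x_1 = 8473^2 mod 13393 = 5249.

5249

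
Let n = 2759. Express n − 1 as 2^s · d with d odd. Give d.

1379

Halving: 2758 → 1379; 1379 is odd.
So 2758 = 2^1 · 1379.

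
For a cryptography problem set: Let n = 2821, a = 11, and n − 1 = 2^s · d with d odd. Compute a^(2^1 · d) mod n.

1520

n − 1 = 2820 = 2^2 · 705, so s = 2 and d = 705.
x_0 = 11^705 mod 2821 = 1828.
x_1 = 1828^2 mod 2821 = 1520.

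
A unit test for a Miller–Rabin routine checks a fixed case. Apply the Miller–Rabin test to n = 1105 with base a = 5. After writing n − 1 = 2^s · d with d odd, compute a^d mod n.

n − 1 = 1104 = 2^4 · 69, so s = 4 and d = 69.
5^69 mod 1105 = 915.

915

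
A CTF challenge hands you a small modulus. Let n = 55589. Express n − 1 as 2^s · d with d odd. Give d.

13897

Halving: 55588 → 27794 → 13897; 13897 is odd.
So 55588 = 2^2 · 13897.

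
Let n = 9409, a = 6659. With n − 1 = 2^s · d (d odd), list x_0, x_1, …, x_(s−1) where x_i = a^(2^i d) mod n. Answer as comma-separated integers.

8749, 2786, 8780, 463, 7371, 4075

n − 1 = 9408 = 2^6 · 147, so s = 6 and d = 147.
x_0 = 6659^147 mod 9409 = 8749.
x_1 = 8749^2 mod 9409 = 2786.
x_2 = 2786^2 mod 9409 = 8780.
x_3 = 8780^2 mod 9409 = 463.
x_4 = 463^2 mod 9409 = 7371.
x_5 = 7371^2 mod 9409 = 4075.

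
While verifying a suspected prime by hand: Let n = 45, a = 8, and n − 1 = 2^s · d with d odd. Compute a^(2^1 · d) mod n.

19

n − 1 = 44 = 2^2 · 11, so s = 2 and d = 11.
x_0 = 8^11 mod 45 = 17.
x_1 = 17^2 mod 45 = 19.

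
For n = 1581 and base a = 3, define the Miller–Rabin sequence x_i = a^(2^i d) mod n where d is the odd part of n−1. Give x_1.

831

n − 1 = 1580 = 2^2 · 395, so s = 2 and d = 395.
x_0 = 3^395 mod 1581 = 1452.
x_1 = 1452^2 mod 1581 = 831.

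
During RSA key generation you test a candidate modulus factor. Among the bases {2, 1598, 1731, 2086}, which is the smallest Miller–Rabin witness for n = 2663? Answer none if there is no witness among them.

n − 1 = 2662 = 2^1 · 1331, so s = 1 and d = 1331.
Base 2: x_0 = 2^1331 mod 2663 = 1. x_0 = 1, so 2 is not a witness.
Base 1598: x_0 = 1598^1331 mod 2663 = 2662. x_0 = 2662 ≡ −1, so 1598 is not a witness.
Base 1731: x_0 = 1731^1331 mod 2663 = 2662. x_0 = 2662 ≡ −1, so 1731 is not a witness.
Base 2086: x_0 = 2086^1331 mod 2663 = 1. x_0 = 1, so 2086 is not a witness.
No listed base is a witness for 2663.

none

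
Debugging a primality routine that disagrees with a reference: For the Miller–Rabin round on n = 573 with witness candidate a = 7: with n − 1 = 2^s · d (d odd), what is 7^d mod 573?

n − 1 = 572 = 2^2 · 143, so s = 2 and d = 143.
Repeated squaring mod 573: 7^1 ≡ 7, 7^2 ≡ 49, 7^4 ≡ 109, 7^8 ≡ 421, 7^16 ≡ 184, 7^32 ≡ 49, 7^64 ≡ 109, 7^128 ≡ 421.
143 = 128 + 8 + 4 + 2 + 1, so 7^143 ≡ 421·421·109·49·7 ≡ 343 (mod 573).

343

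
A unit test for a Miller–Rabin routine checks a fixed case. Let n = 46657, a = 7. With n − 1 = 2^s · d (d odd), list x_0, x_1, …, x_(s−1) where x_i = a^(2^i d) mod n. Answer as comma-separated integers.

n − 1 = 46656 = 2^6 · 729, so s = 6 and d = 729.
x_0 = 7^729 mod 46657 = 31858.
x_1 = 31858^2 mod 46657 = 2443.
x_2 = 2443^2 mod 46657 = 42810.
x_3 = 42810^2 mod 46657 = 9140.
x_4 = 9140^2 mod 46657 = 23570.
x_5 = 23570^2 mod 46657 = 1.

31858, 2443, 42810, 9140, 23570, 1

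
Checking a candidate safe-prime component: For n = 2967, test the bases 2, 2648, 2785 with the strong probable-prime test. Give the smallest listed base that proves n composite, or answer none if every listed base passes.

2

n − 1 = 2966 = 2^1 · 1483, so s = 1 and d = 1483.
Base 2: x_0 = 2^1483 mod 2967 = 581. x_0 ∉ {1, 2966} and s = 1, so 2 is a Miller–Rabin witness and 2967 is composite.
Base 2648: x_0 = 2648^1483 mod 2967 = 2594. x_0 ∉ {1, 2966} and s = 1, so 2648 is a Miller–Rabin witness and 2967 is composite.
Base 2785: x_0 = 2785^1483 mod 2967 = 1639. x_0 ∉ {1, 2966} and s = 1, so 2785 is a Miller–Rabin witness and 2967 is composite.
The smallest witness among the given bases is 2.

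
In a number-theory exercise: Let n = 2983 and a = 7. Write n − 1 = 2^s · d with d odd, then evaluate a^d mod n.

n − 1 = 2982 = 2^1 · 1491, so s = 1 and d = 1491.
By repeated squaring, 7^1491 ≡ 1673 (mod 2983).

1673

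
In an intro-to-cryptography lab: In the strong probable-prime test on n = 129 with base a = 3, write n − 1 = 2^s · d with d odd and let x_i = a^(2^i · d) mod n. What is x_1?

n − 1 = 128 = 2^7 · 1, so s = 7 and d = 1.
x_0 = 3^1 mod 129 = 3.
x_1 = 3^2 mod 129 = 9.

9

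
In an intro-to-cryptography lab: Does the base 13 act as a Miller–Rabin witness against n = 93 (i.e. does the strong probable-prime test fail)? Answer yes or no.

yes

n − 1 = 92 = 2^2 · 23, so s = 2 and d = 23.
x_0 = 13^23 mod 93 = 55.
x_0 is neither 1 nor 92, so continue squaring.
x_1 = 55^2 mod 93 = 49.
Reached i = s−1 = 1 without hitting −1: 13 is a Miller–Rabin witness and 93 is composite.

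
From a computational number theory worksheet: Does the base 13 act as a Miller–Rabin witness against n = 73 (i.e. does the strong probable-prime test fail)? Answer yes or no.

n − 1 = 72 = 2^3 · 9, so s = 3 and d = 9.
x_0 = 13^9 mod 73 = 51.
x_0 is neither 1 nor 72, so continue squaring.
x_1 = 51^2 mod 73 = 46.
x_2 = 46^2 mod 73 = 72.
x_2 ≡ −1, so 13 is not a witness.

no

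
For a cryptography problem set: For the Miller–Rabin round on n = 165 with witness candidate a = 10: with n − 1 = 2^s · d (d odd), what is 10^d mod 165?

10

n − 1 = 164 = 2^2 · 41, so s = 2 and d = 41.
10^41 mod 165 = 10.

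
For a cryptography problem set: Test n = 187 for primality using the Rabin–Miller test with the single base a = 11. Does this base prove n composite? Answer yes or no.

yes

n − 1 = 186 = 2^1 · 93, so s = 1 and d = 93.
x_0 = 11^93 mod 187 = 143.
x_0 ∉ {1, 186} and s = 1, so 11 is a Miller–Rabin witness and 187 is composite.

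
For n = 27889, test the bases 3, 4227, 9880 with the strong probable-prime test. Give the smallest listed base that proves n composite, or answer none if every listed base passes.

n − 1 = 27888 = 2^4 · 1743, so s = 4 and d = 1743.
Base 3: x_0 = 3^1743 mod 27889 = 19874. x_0 is neither 1 nor 27888, so continue squaring. x_1 = 19874^2 mod 27889 = 11858. x_2 = 11858^2 mod 27889 = 23715. x_3 = 23715^2 mod 27889 = 19540. Reached i = s−1 = 3 without hitting −1: 3 is a Miller–Rabin witness and 27889 is composite.
Base 4227: x_0 = 4227^1743 mod 27889 = 3339. x_0 is neither 1 nor 27888, so continue squaring. x_1 = 3339^2 mod 27889 = 21210. x_2 = 21210^2 mod 27889 = 14530. x_3 = 14530^2 mod 27889 = 1170. Reached i = s−1 = 3 without hitting −1: 4227 is a Miller–Rabin witness and 27889 is composite.
Base 9880: x_0 = 9880^1743 mod 27889 = 10856. x_0 is neither 1 nor 27888, so continue squaring. x_1 = 10856^2 mod 27889 = 21711. x_2 = 21711^2 mod 27889 = 15532. x_3 = 15532^2 mod 27889 = 3174. Reached i = s−1 = 3 without hitting −1: 9880 is a Miller–Rabin witness and 27889 is composite.
The smallest witness among the given bases is 3.

3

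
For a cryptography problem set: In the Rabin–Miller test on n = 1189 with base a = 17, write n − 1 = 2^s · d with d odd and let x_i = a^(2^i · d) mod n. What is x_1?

n − 1 = 1188 = 2^2 · 297, so s = 2 and d = 297.
Repeated squaring mod 1189: 17^1 ≡ 17, 17^2 ≡ 289, 17^4 ≡ 291, 17^8 ≡ 262, 17^16 ≡ 871, 17^32 ≡ 59, 17^64 ≡ 1103, 17^128 ≡ 262, 17^256 ≡ 871.
297 = 256 + 32 + 8 + 1, so 17^297 ≡ 871·59·262·17 ≡ 539 (mod 1189).
x_0 = 539.
x_1 = 539^2 mod 1189 = 405.

405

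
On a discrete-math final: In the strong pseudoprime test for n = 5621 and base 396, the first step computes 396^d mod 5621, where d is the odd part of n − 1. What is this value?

n − 1 = 5620 = 2^2 · 1405, so s = 2 and d = 1405.
Repeated squaring mod 5621: 396^1 ≡ 396, 396^2 ≡ 5049, 396^4 ≡ 1166, 396^8 ≡ 4895, 396^16 ≡ 4323, 396^32 ≡ 4125, 396^64 ≡ 858, 396^128 ≡ 5434, 396^256 ≡ 1243, 396^512 ≡ 4895, 396^1024 ≡ 4323.
1405 = 1024 + 256 + 64 + 32 + 16 + 8 + 4 + 1, so 396^1405 ≡ 4323·1243·858·4125·4323·4895·1166·396 ≡ 2013 (mod 5621).

2013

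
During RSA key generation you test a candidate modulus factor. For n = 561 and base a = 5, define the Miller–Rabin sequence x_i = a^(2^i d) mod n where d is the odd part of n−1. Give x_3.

n − 1 = 560 = 2^4 · 35, so s = 4 and d = 35.
x_0 = 5^35 mod 561 = 23.
x_1 = 23^2 mod 561 = 529.
x_2 = 529^2 mod 561 = 463.
x_3 = 463^2 mod 561 = 67.

67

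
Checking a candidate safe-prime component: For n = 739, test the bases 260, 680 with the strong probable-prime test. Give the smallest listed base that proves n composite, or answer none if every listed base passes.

none

n − 1 = 738 = 2^1 · 369, so s = 1 and d = 369.
Base 260: x_0 = 260^369 mod 739 = 738. x_0 = 738 ≡ −1, so 260 is not a witness.
Base 680: x_0 = 680^369 mod 739 = 738. x_0 = 738 ≡ −1, so 680 is not a witness.
No listed base is a witness for 739.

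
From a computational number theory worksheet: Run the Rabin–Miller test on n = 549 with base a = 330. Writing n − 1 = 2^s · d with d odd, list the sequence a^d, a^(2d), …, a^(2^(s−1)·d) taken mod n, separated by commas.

198, 225

n − 1 = 548 = 2^2 · 137, so s = 2 and d = 137.
x_0 = 330^137 mod 549 = 198.
x_1 = 198^2 mod 549 = 225.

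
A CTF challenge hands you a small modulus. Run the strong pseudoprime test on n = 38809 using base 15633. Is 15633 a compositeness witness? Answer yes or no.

n − 1 = 38808 = 2^3 · 4851, so s = 3 and d = 4851.
x_0 = 15633^4851 mod 38809 = 5320.
x_0 is neither 1 nor 38808, so continue squaring.
x_1 = 5320^2 mod 38809 = 10639.
x_2 = 10639^2 mod 38809 = 21277.
Reached i = s−1 = 2 without hitting −1: 15633 is a Miller–Rabin witness and 38809 is composite.

yes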